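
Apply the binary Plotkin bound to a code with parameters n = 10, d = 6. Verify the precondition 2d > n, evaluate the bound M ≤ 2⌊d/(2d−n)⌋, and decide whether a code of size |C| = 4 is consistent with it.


Plotkin bound M ≤ 6; given |C| = 4 ≤ bound (satisfied).

Check applicability: 2d = 12, n = 10.
2d − n = 2 > 0, so Plotkin applies.
Compute d/(2d−n) = 6/2 ≈ 3.0000.
⌊d/(2d−n)⌋ = 3.
Plotkin bound: M ≤ 2·3 = 6.
Given |C| = 4, check: satisfied.
This |C| is below the Plotkin bound.


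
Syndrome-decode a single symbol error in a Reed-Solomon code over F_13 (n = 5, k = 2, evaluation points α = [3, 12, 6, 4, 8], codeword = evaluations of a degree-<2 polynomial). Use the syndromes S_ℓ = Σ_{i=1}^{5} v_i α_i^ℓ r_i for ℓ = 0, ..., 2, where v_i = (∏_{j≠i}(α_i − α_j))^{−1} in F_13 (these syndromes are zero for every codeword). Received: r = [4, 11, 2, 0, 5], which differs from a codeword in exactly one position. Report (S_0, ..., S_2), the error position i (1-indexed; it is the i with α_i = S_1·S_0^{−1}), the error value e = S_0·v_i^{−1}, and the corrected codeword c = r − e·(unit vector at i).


S = (1, 4, 3), error at position 4, error magnitude e = 1, c = [4, 11, 2, 12, 5].

Step 1: column multipliers v_i = (∏_{j≠i}(α_i − α_j))^{−1} mod 13.
  i = 1 (α = 3): (3−12)(3−6)(3−4)(3−8) = (−9)·(−3)·(−1)·(−5) = 135 ≡ 5, so v_1 = 5^{−1} = 8 (mod 13).
  i = 2 (α = 12): (12−3)(12−6)(12−4)(12−8) = 9·6·8·4 = 1728 ≡ 12, so v_2 = 12^{−1} = 12 (mod 13).
  i = 3 (α = 6): (6−3)(6−12)(6−4)(6−8) = 3·(−6)·2·(−2) = 72 ≡ 7, so v_3 = 7^{−1} = 2 (mod 13).
  i = 4 (α = 4): (4−3)(4−12)(4−6)(4−8) = 1·(−8)·(−2)·(−4) = −64 ≡ 1, so v_4 = 1^{−1} = 1 (mod 13).
  i = 5 (α = 8): (8−3)(8−12)(8−6)(8−4) = 5·(−4)·2·4 = −160 ≡ 9, so v_5 = 9^{−1} = 3 (mod 13).
  v = [8, 12, 2, 1, 3].
Step 2: syndromes of r = [4, 11, 2, 0, 5] (all sums mod 13).
  S_0 = Σ v_i r_i = 8·4 + 12·11 + 2·2 + 1·0 + 3·5 = 183 ≡ 1.
  S_1 = Σ v_i α_i r_i = 8·3·4 + 12·12·11 + 2·6·2 + 1·4·0 + 3·8·5 = 1824 ≡ 4.
  α_i^2 mod 13 = [9, 1, 10, 3, 12].
  S_2 = Σ v_i α_i^2 r_i = 8·9·4 + 12·1·11 + 2·10·2 + 1·3·0 + 3·12·5 = 640 ≡ 3.
  S = (1, 4, 3) ≠ 0, so r is not a codeword (an error is present).
Step 3: locate the error. For a single error e at position i, S_ℓ = v_i·e·α_i^ℓ, so α_err = S_1/S_0.
  S_0^{−1} = 1^{−1} = 1 (mod 13), so α_err = 4·1 = 4 ≡ 4 = α_4. Error position i = 4.
  Consistency check: S_2/S_1 = 3·10 = 30 ≡ 4 = α_err ✓ (single-error assumption holds).
Step 4: error magnitude e = S_0/v_4 = S_0·∏_{j≠4}(α_4 − α_j) = 1·1 = 1 ≡ 1 (mod 13).
Step 5: correct position 4: c_4 = r_4 − e = 0 − 1 ≡ 12 (mod 13). Hence c = [4, 11, 2, 12, 5].
  Check: interpolating c through the α_i gives m(x) = 6 + 8·x (degree < 2) with m(α_i) = c_i for every i, so c is indeed a codeword.


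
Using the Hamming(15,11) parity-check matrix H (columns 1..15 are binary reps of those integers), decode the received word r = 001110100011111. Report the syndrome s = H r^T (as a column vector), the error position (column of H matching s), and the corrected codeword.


s = (1, 1, 1, 0)^T, error position = 14, corrected codeword c = 001110100011101

Compute s = H r^T mod 2 one row at a time:
  s_1 = 0 + 0 + 0 + 1 + 1 + 1 + 1 + 1 = 5 ≡ 1 (mod 2).
  s_2 = 1 + 1 + 0 + 1 + 1 + 1 + 1 + 1 = 7 ≡ 1 (mod 2).
  s_3 = 0 + 1 + 0 + 1 + 0 + 1 + 1 + 1 = 5 ≡ 1 (mod 2).
  s_4 = 0 + 1 + 1 + 1 + 0 + 1 + 1 + 1 = 6 ≡ 0 (mod 2).
s = (1, 1, 1, 0)^T — this equals column 14 of H (binary 1110), so error is at position 14.
Correct: flip bit 14 of r = 001110100011111 to get c = 001110100011101.


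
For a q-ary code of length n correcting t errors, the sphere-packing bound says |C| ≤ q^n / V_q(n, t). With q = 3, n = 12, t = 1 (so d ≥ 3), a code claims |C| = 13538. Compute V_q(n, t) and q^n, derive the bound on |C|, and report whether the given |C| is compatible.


V_q(n, t) = 25, q^n = 531441, Hamming bound = 21257, |C| = 13538 ≤ bound (satisfied).

Step 1: Compute V_q(n, t) = Σ_{j=0}^1 C(n, j) (q−1)^j.
  j = 0: C(12,0)·(2)^0 = 1·1 = 1.
  j = 1: C(12,1)·(2)^1 = 12·2 = 24.
  V_q(n, t) = 1 + 24 = 25.
Step 2: q^n = 3^12 = 531441.
Step 3: Hamming bound ⌊q^n / V_q(n,t)⌋ = ⌊531441/25⌋ = 21257.
Step 4: Compare |C| = 13538 to 21257: satisfied.
The claimed |C| lies below the Hamming bound.


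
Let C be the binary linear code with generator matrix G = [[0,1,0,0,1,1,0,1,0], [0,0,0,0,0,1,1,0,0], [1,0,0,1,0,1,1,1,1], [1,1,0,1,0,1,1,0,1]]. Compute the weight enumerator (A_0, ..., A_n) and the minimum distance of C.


Weight distribution: A_0 = 1, A_2 = 4, A_4 = 5, A_6 = 6. Minimum distance d = 2.

Enumerate all 2^4 = 16 messages m ∈ F_2^4.
For each, compute codeword c = mG in F_2^9, then tally its weight.
  m = 0000 → c = 000000000, weight = 0.
  m = 1000 → c = 010011010, weight = 4.
  m = 0100 → c = 000001100, weight = 2.
  m = 1100 → c = 010010110, weight = 4.
  m = 0010 → c = 100101111, weight = 6.
  m = 1010 → c = 110110101, weight = 6.
  m = 0110 → c = 100100011, weight = 4.
  m = 1110 → c = 110111001, weight = 6.
  m = 0001 → c = 110101101, weight = 6.
  m = 1001 → c = 100110111, weight = 6.
  m = 0101 → c = 110100001, weight = 4.
  m = 1101 → c = 100111011, weight = 6.
  m = 0011 → c = 010000010, weight = 2.
  m = 1011 → c = 000011000, weight = 2.
  m = 0111 → c = 010001110, weight = 4.
  m = 1111 → c = 000010100, weight = 2.
Tally weights:
  weight 0: 1 codewords.
  weight 2: 4 codewords.
  weight 4: 5 codewords.
  weight 6: 6 codewords.
Minimum distance d = smallest w > 0 with A_w > 0 = 2.
Sanity: Σ A_w = 16 = 2^4 = 16 ✓.


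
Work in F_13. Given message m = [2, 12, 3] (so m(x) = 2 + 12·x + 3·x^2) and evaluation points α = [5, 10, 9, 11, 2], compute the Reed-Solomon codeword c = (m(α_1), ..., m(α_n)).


c = [7, 6, 2, 3, 12]

Message polynomial: m(x) = 2 + 12·x + 3·x^2 (mod 13).
For each evaluation point α_i, compute m(α_i) mod 13:
  α_1 = 5: Horner steps 3 → 1 → 7, so m(5) = 7.
  α_2 = 10: Horner steps 3 → 3 → 6, so m(10) = 6.
  α_3 = 9: Horner steps 3 → 0 → 2, so m(9) = 2.
  α_4 = 11: Horner steps 3 → 6 → 3, so m(11) = 3.
  α_5 = 2: Horner steps 3 → 5 → 12, so m(2) = 12.
Codeword c = [7, 6, 2, 3, 12] ∈ F_13^5.


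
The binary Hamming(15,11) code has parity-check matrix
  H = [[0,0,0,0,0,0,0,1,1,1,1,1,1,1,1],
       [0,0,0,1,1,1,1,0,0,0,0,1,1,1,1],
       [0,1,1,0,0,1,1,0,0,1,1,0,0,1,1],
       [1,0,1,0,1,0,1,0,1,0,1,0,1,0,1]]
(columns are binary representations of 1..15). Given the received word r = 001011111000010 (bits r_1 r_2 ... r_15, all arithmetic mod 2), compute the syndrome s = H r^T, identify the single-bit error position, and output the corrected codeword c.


s = (1, 0, 0, 0)^T, error position = 8, corrected codeword c = 001011101000010

Compute s = H r^T mod 2 one row at a time:
  s_1 = 1 + 1 + 0 + 0 + 0 + 0 + 1 + 0 = 3 ≡ 1 (mod 2).
  s_2 = 0 + 1 + 1 + 1 + 0 + 0 + 1 + 0 = 4 ≡ 0 (mod 2).
  s_3 = 0 + 1 + 1 + 1 + 0 + 0 + 1 + 0 = 4 ≡ 0 (mod 2).
  s_4 = 0 + 1 + 1 + 1 + 1 + 0 + 0 + 0 = 4 ≡ 0 (mod 2).
s = (1, 0, 0, 0)^T — this equals column 8 of H (binary 1000), so error is at position 8.
Correct: flip bit 8 of r = 001011111000010 to get c = 001011101000010.


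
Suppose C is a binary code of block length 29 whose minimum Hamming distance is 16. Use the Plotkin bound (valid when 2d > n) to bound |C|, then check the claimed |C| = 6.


Plotkin bound M ≤ 10; given |C| = 6 ≤ bound (satisfied).

Check applicability: 2d = 32, n = 29.
2d − n = 3 > 0, so Plotkin applies.
Compute d/(2d−n) = 16/3 ≈ 5.3333.
⌊d/(2d−n)⌋ = 5.
Plotkin bound: M ≤ 2·5 = 10.
Given |C| = 6, check: satisfied.
This |C| is below the Plotkin bound.


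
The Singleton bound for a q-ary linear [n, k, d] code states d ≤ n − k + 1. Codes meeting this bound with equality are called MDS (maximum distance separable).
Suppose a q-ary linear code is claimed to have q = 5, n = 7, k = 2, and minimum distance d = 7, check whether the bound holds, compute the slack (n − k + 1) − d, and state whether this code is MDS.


Singleton RHS = n − k + 1 = 6, slack = -1, bound violated (no such code; not MDS).

Singleton bound: d ≤ n − k + 1.
Here n = 7, k = 2, so n − k + 1 = 6.
Given d = 7, check d ≤ 6: NO.
Slack = (n − k + 1) − d = -1.
The slack is negative: d = 7 exceeds n − k + 1 = 6 by 1, so the Singleton bound is violated and no linear [7, 2, 7]_5 code can exist. In particular it is not MDS (MDS requires d = n − k + 1 exactly).
Description: the claimed parameters are [7, 2, 7]_5; such a code would be impossible (violates the Singleton bound).


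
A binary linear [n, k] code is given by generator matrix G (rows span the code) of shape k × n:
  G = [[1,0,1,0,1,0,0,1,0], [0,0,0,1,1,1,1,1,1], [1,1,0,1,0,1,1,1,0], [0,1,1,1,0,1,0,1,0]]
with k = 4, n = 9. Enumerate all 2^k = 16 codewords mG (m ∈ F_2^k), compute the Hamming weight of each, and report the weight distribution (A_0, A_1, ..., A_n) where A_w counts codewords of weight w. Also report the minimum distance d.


Weight distribution: A_0 = 1, A_3 = 3, A_4 = 3, A_5 = 4, A_6 = 4, A_7 = 1. Minimum distance d = 3.

Enumerate all 2^4 = 16 messages m ∈ F_2^4.
For each, compute codeword c = mG in F_2^9, then tally its weight.
  m = 0000 → c = 000000000, weight = 0.
  m = 1000 → c = 101010010, weight = 4.
  m = 0100 → c = 000111111, weight = 6.
  m = 1100 → c = 101101101, weight = 6.
  m = 0010 → c = 110101110, weight = 6.
  m = 1010 → c = 011111100, weight = 6.
  m = 0110 → c = 110010001, weight = 4.
  m = 1110 → c = 011000011, weight = 4.
  m = 0001 → c = 011101010, weight = 5.
  m = 1001 → c = 110111000, weight = 5.
  m = 0101 → c = 011010101, weight = 5.
  m = 1101 → c = 110000111, weight = 5.
  m = 0011 → c = 101000100, weight = 3.
  m = 1011 → c = 000010110, weight = 3.
  m = 0111 → c = 101111011, weight = 7.
  m = 1111 → c = 000101001, weight = 3.
Tally weights:
  weight 0: 1 codewords.
  weight 3: 3 codewords.
  weight 4: 3 codewords.
  weight 5: 4 codewords.
  weight 6: 4 codewords.
  weight 7: 1 codewords.
Minimum distance d = smallest w > 0 with A_w > 0 = 3.
Sanity: Σ A_w = 16 = 2^4 = 16 ✓.


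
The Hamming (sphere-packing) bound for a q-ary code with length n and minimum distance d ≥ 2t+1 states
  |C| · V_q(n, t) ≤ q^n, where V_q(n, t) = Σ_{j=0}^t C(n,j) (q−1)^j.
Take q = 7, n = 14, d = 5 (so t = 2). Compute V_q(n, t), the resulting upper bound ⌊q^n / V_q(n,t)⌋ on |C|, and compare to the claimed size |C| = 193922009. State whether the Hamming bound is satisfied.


V_q(n, t) = 3361, q^n = 678223072849, Hamming bound = 201792047, |C| = 193922009 ≤ bound (satisfied).

Step 1: Compute V_q(n, t) = Σ_{j=0}^2 C(n, j) (q−1)^j.
  j = 0: C(14,0)·(6)^0 = 1·1 = 1.
  j = 1: C(14,1)·(6)^1 = 14·6 = 84.
  j = 2: C(14,2)·(6)^2 = 91·36 = 3276.
  V_q(n, t) = 1 + 84 + 3276 = 3361.
Step 2: q^n = 7^14 = 678223072849.
Step 3: Hamming bound ⌊q^n / V_q(n,t)⌋ = ⌊678223072849/3361⌋ = 201792047.
Step 4: Compare |C| = 193922009 to 201792047: satisfied.
The claimed |C| lies below the Hamming bound.


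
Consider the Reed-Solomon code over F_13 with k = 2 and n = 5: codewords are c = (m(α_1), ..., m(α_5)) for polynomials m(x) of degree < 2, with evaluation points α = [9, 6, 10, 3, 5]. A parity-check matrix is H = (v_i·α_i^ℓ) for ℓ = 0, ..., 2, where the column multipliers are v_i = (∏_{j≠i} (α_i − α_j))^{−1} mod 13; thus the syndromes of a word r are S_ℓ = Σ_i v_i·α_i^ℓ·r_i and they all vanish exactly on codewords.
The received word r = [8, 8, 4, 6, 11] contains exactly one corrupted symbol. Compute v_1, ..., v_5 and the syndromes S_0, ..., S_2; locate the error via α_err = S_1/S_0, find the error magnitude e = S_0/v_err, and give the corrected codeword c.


S = (4, 11, 1), error at position 2, error magnitude e = 1, c = [8, 7, 4, 6, 11].

Step 1: column multipliers v_i = (∏_{j≠i}(α_i − α_j))^{−1} mod 13.
  i = 1 (α = 9): (9−6)(9−10)(9−3)(9−5) = 3·(−1)·6·4 = −72 ≡ 6, so v_1 = 6^{−1} = 11 (mod 13).
  i = 2 (α = 6): (6−9)(6−10)(6−3)(6−5) = (−3)·(−4)·3·1 = 36 ≡ 10, so v_2 = 10^{−1} = 4 (mod 13).
  i = 3 (α = 10): (10−9)(10−6)(10−3)(10−5) = 1·4·7·5 = 140 ≡ 10, so v_3 = 10^{−1} = 4 (mod 13).
  i = 4 (α = 3): (3−9)(3−6)(3−10)(3−5) = (−6)·(−3)·(−7)·(−2) = 252 ≡ 5, so v_4 = 5^{−1} = 8 (mod 13).
  i = 5 (α = 5): (5−9)(5−6)(5−10)(5−3) = (−4)·(−1)·(−5)·2 = −40 ≡ 12, so v_5 = 12^{−1} = 12 (mod 13).
  v = [11, 4, 4, 8, 12].
Step 2: syndromes of r = [8, 8, 4, 6, 11] (all sums mod 13).
  S_0 = Σ v_i r_i = 11·8 + 4·8 + 4·4 + 8·6 + 12·11 = 316 ≡ 4.
  S_1 = Σ v_i α_i r_i = 11·9·8 + 4·6·8 + 4·10·4 + 8·3·6 + 12·5·11 = 1948 ≡ 11.
  α_i^2 mod 13 = [3, 10, 9, 9, 12].
  S_2 = Σ v_i α_i^2 r_i = 11·3·8 + 4·10·8 + 4·9·4 + 8·9·6 + 12·12·11 = 2744 ≡ 1.
  S = (4, 11, 1) ≠ 0, so r is not a codeword (an error is present).
Step 3: locate the error. For a single error e at position i, S_ℓ = v_i·e·α_i^ℓ, so α_err = S_1/S_0.
  S_0^{−1} = 4^{−1} = 10 (mod 13), so α_err = 11·10 = 110 ≡ 6 = α_2. Error position i = 2.
  Consistency check: S_2/S_1 = 1·6 = 6 ≡ 6 = α_err ✓ (single-error assumption holds).
Step 4: error magnitude e = S_0/v_2 = S_0·∏_{j≠2}(α_2 − α_j) = 4·10 = 40 ≡ 1 (mod 13).
Step 5: correct position 2: c_2 = r_2 − e = 8 − 1 ≡ 7 (mod 13). Hence c = [8, 7, 4, 6, 11].
  Check: interpolating c through the α_i gives m(x) = 5 + 9·x (degree < 2) with m(α_i) = c_i for every i, so c is indeed a codeword.


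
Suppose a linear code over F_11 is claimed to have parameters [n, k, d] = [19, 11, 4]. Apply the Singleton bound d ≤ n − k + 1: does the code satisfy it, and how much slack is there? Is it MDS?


Singleton RHS = n − k + 1 = 9, slack = 5, bound satisfied, not MDS.

Singleton bound: d ≤ n − k + 1.
Here n = 19, k = 11, so n − k + 1 = 9.
Given d = 4, check d ≤ 9: YES.
Slack = (n − k + 1) − d = 5.
The code is NOT MDS (slack = 5 > 0).
Description: the claimed parameters are [19, 11, 4]_11; such a code would be non-MDS.


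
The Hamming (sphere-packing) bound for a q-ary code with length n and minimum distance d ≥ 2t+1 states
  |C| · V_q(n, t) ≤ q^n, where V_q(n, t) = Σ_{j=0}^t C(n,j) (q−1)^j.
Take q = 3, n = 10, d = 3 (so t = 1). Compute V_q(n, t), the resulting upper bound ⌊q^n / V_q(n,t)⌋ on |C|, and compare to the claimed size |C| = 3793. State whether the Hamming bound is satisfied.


V_q(n, t) = 21, q^n = 59049, Hamming bound = 2811, |C| = 3793 > bound (violated).

Step 1: Compute V_q(n, t) = Σ_{j=0}^1 C(n, j) (q−1)^j.
  j = 0: C(10,0)·(2)^0 = 1·1 = 1.
  j = 1: C(10,1)·(2)^1 = 10·2 = 20.
  V_q(n, t) = 1 + 20 = 21.
Step 2: q^n = 3^10 = 59049.
Step 3: Hamming bound ⌊q^n / V_q(n,t)⌋ = ⌊59049/21⌋ = 2811.
Step 4: Compare |C| = 3793 to 2811: violated.
The claimed |C| lies above the Hamming bound, so no 3-ary code of length 10 with d ≥ 3 can have 3793 codewords.


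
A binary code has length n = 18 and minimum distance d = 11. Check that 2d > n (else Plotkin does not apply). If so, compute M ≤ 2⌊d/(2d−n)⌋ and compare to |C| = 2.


Plotkin bound M ≤ 4; given |C| = 2 ≤ bound (satisfied).

Check applicability: 2d = 22, n = 18.
2d − n = 4 > 0, so Plotkin applies.
Compute d/(2d−n) = 11/4 ≈ 2.7500.
⌊d/(2d−n)⌋ = 2.
Plotkin bound: M ≤ 2·2 = 4.
Given |C| = 2, check: satisfied.
This |C| is below the Plotkin bound.


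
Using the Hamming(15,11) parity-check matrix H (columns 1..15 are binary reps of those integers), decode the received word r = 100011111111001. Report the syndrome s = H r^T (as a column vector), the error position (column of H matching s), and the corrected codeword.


s = (0, 1, 1, 0)^T, error position = 6, corrected codeword c = 100010111111001

Compute s = H r^T mod 2 one row at a time:
  s_1 = 1 + 1 + 1 + 1 + 1 + 0 + 0 + 1 = 6 ≡ 0 (mod 2).
  s_2 = 0 + 1 + 1 + 1 + 1 + 0 + 0 + 1 = 5 ≡ 1 (mod 2).
  s_3 = 0 + 0 + 1 + 1 + 1 + 1 + 0 + 1 = 5 ≡ 1 (mod 2).
  s_4 = 1 + 0 + 1 + 1 + 1 + 1 + 0 + 1 = 6 ≡ 0 (mod 2).
s = (0, 1, 1, 0)^T — this equals column 6 of H (binary 0110), so error is at position 6.
Correct: flip bit 6 of r = 100011111111001 to get c = 100010111111001.


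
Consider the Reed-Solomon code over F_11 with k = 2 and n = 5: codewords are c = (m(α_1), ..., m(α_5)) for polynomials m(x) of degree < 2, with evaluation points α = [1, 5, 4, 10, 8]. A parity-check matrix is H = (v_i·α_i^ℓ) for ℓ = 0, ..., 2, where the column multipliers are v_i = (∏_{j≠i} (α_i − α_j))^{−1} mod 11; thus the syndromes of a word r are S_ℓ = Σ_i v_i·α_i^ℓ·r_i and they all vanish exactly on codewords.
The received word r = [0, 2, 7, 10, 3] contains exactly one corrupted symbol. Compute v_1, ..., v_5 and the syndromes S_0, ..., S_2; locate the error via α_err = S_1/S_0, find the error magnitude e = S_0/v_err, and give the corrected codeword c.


S = (2, 5, 7), error at position 5, error magnitude e = 5, c = [0, 2, 7, 10, 9].

Step 1: column multipliers v_i = (∏_{j≠i}(α_i − α_j))^{−1} mod 11.
  i = 1 (α = 1): (1−5)(1−4)(1−10)(1−8) = (−4)·(−3)·(−9)·(−7) = 756 ≡ 8, so v_1 = 8^{−1} = 7 (mod 11).
  i = 2 (α = 5): (5−1)(5−4)(5−10)(5−8) = 4·1·(−5)·(−3) = 60 ≡ 5, so v_2 = 5^{−1} = 9 (mod 11).
  i = 3 (α = 4): (4−1)(4−5)(4−10)(4−8) = 3·(−1)·(−6)·(−4) = −72 ≡ 5, so v_3 = 5^{−1} = 9 (mod 11).
  i = 4 (α = 10): (10−1)(10−5)(10−4)(10−8) = 9·5·6·2 = 540 ≡ 1, so v_4 = 1^{−1} = 1 (mod 11).
  i = 5 (α = 8): (8−1)(8−5)(8−4)(8−10) = 7·3·4·(−2) = −168 ≡ 8, so v_5 = 8^{−1} = 7 (mod 11).
  v = [7, 9, 9, 1, 7].
Step 2: syndromes of r = [0, 2, 7, 10, 3] (all sums mod 11).
  S_0 = Σ v_i r_i = 7·0 + 9·2 + 9·7 + 1·10 + 7·3 = 112 ≡ 2.
  S_1 = Σ v_i α_i r_i = 7·1·0 + 9·5·2 + 9·4·7 + 1·10·10 + 7·8·3 = 610 ≡ 5.
  α_i^2 mod 11 = [1, 3, 5, 1, 9].
  S_2 = Σ v_i α_i^2 r_i = 7·1·0 + 9·3·2 + 9·5·7 + 1·1·10 + 7·9·3 = 568 ≡ 7.
  S = (2, 5, 7) ≠ 0, so r is not a codeword (an error is present).
Step 3: locate the error. For a single error e at position i, S_ℓ = v_i·e·α_i^ℓ, so α_err = S_1/S_0.
  S_0^{−1} = 2^{−1} = 6 (mod 11), so α_err = 5·6 = 30 ≡ 8 = α_5. Error position i = 5.
  Consistency check: S_2/S_1 = 7·9 = 63 ≡ 8 = α_err ✓ (single-error assumption holds).
Step 4: error magnitude e = S_0/v_5 = S_0·∏_{j≠5}(α_5 − α_j) = 2·8 = 16 ≡ 5 (mod 11).
Step 5: correct position 5: c_5 = r_5 − e = 3 − 5 ≡ 9 (mod 11). Hence c = [0, 2, 7, 10, 9].
  Check: interpolating c through the α_i gives m(x) = 5 + 6·x (degree < 2) with m(α_i) = c_i for every i, so c is indeed a codeword.


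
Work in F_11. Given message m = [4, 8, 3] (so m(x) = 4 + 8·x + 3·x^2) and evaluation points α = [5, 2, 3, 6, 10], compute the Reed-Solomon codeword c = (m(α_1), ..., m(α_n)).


c = [9, 10, 0, 6, 10]

Message polynomial: m(x) = 4 + 8·x + 3·x^2 (mod 11).
For each evaluation point α_i, compute m(α_i) mod 11:
  α_1 = 5: Horner steps 3 → 1 → 9, so m(5) = 9.
  α_2 = 2: Horner steps 3 → 3 → 10, so m(2) = 10.
  α_3 = 3: Horner steps 3 → 6 → 0, so m(3) = 0.
  α_4 = 6: Horner steps 3 → 4 → 6, so m(6) = 6.
  α_5 = 10: Horner steps 3 → 5 → 10, so m(10) = 10.
Codeword c = [9, 10, 0, 6, 10] ∈ F_11^5.


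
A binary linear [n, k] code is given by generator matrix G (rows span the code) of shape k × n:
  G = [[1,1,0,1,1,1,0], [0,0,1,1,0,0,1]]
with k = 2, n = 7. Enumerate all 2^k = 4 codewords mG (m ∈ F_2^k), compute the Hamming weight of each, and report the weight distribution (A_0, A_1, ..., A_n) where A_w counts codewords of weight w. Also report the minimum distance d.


Weight distribution: A_0 = 1, A_3 = 1, A_5 = 1, A_6 = 1. Minimum distance d = 3.

Enumerate all 2^2 = 4 messages m ∈ F_2^2.
For each, compute codeword c = mG in F_2^7, then tally its weight.
  m = 00 → c = 0000000, weight = 0.
  m = 10 → c = 1101110, weight = 5.
  m = 01 → c = 0011001, weight = 3.
  m = 11 → c = 1110111, weight = 6.
Tally weights:
  weight 0: 1 codewords.
  weight 3: 1 codewords.
  weight 5: 1 codewords.
  weight 6: 1 codewords.
Minimum distance d = smallest w > 0 with A_w > 0 = 3.
Sanity: Σ A_w = 4 = 2^2 = 4 ✓.


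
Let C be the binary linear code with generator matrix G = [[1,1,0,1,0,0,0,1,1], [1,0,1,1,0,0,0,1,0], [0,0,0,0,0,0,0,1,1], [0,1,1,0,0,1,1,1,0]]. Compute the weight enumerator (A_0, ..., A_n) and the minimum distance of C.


Weight distribution: A_0 = 1, A_2 = 2, A_3 = 3, A_4 = 3, A_5 = 4, A_6 = 2, A_7 = 1. Minimum distance d = 2.

Enumerate all 2^4 = 16 messages m ∈ F_2^4.
For each, compute codeword c = mG in F_2^9, then tally its weight.
  m = 0000 → c = 000000000, weight = 0.
  m = 1000 → c = 110100011, weight = 5.
  m = 0100 → c = 101100010, weight = 4.
  m = 1100 → c = 011000001, weight = 3.
  m = 0010 → c = 000000011, weight = 2.
  m = 1010 → c = 110100000, weight = 3.
  m = 0110 → c = 101100001, weight = 4.
  m = 1110 → c = 011000010, weight = 3.
  m = 0001 → c = 011001110, weight = 5.
  m = 1001 → c = 101101101, weight = 6.
  m = 0101 → c = 110101100, weight = 5.
  m = 1101 → c = 000001111, weight = 4.
  m = 0011 → c = 011001101, weight = 5.
  m = 1011 → c = 101101110, weight = 6.
  m = 0111 → c = 110101111, weight = 7.
  m = 1111 → c = 000001100, weight = 2.
Tally weights:
  weight 0: 1 codewords.
  weight 2: 2 codewords.
  weight 3: 3 codewords.
  weight 4: 3 codewords.
  weight 5: 4 codewords.
  weight 6: 2 codewords.
  weight 7: 1 codewords.
Minimum distance d = smallest w > 0 with A_w > 0 = 2.
Sanity: Σ A_w = 16 = 2^4 = 16 ✓.


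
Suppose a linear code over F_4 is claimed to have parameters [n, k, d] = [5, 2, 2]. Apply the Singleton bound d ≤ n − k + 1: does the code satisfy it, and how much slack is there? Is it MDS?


Singleton RHS = n − k + 1 = 4, slack = 2, bound satisfied, not MDS.

Singleton bound: d ≤ n − k + 1.
Here n = 5, k = 2, so n − k + 1 = 4.
Given d = 2, check d ≤ 4: YES.
Slack = (n − k + 1) − d = 2.
The code is NOT MDS (slack = 2 > 0).
Description: the claimed parameters are [5, 2, 2]_4; such a code would be non-MDS.


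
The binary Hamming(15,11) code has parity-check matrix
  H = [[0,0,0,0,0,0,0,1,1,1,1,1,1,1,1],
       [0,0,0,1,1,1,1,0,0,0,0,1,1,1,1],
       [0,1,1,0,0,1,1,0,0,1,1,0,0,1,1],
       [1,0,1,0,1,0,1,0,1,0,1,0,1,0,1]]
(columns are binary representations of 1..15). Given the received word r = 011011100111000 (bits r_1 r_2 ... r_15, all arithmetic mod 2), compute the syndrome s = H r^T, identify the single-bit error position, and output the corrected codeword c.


s = (1, 0, 0, 0)^T, error position = 8, corrected codeword c = 011011110111000

Compute s = H r^T mod 2 one row at a time:
  s_1 = 0 + 0 + 1 + 1 + 1 + 0 + 0 + 0 = 3 ≡ 1 (mod 2).
  s_2 = 0 + 1 + 1 + 1 + 1 + 0 + 0 + 0 = 4 ≡ 0 (mod 2).
  s_3 = 1 + 1 + 1 + 1 + 1 + 1 + 0 + 0 = 6 ≡ 0 (mod 2).
  s_4 = 0 + 1 + 1 + 1 + 0 + 1 + 0 + 0 = 4 ≡ 0 (mod 2).
s = (1, 0, 0, 0)^T — this equals column 8 of H (binary 1000), so error is at position 8.
Correct: flip bit 8 of r = 011011100111000 to get c = 011011110111000.


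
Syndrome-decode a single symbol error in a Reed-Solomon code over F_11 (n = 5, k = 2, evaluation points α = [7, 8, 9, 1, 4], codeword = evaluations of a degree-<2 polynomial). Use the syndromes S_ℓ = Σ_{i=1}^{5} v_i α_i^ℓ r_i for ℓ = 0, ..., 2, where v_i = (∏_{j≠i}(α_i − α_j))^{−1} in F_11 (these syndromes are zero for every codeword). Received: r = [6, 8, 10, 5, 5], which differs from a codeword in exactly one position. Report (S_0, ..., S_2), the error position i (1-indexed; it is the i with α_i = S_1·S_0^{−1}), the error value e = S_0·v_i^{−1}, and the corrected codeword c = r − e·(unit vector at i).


S = (7, 6, 2), error at position 5, error magnitude e = 5, c = [6, 8, 10, 5, 0].

Step 1: column multipliers v_i = (∏_{j≠i}(α_i − α_j))^{−1} mod 11.
  i = 1 (α = 7): (7−8)(7−9)(7−1)(7−4) = (−1)·(−2)·6·3 = 36 ≡ 3, so v_1 = 3^{−1} = 4 (mod 11).
  i = 2 (α = 8): (8−7)(8−9)(8−1)(8−4) = 1·(−1)·7·4 = −28 ≡ 5, so v_2 = 5^{−1} = 9 (mod 11).
  i = 3 (α = 9): (9−7)(9−8)(9−1)(9−4) = 2·1·8·5 = 80 ≡ 3, so v_3 = 3^{−1} = 4 (mod 11).
  i = 4 (α = 1): (1−7)(1−8)(1−9)(1−4) = (−6)·(−7)·(−8)·(−3) = 1008 ≡ 7, so v_4 = 7^{−1} = 8 (mod 11).
  i = 5 (α = 4): (4−7)(4−8)(4−9)(4−1) = (−3)·(−4)·(−5)·3 = −180 ≡ 7, so v_5 = 7^{−1} = 8 (mod 11).
  v = [4, 9, 4, 8, 8].
Step 2: syndromes of r = [6, 8, 10, 5, 5] (all sums mod 11).
  S_0 = Σ v_i r_i = 4·6 + 9·8 + 4·10 + 8·5 + 8·5 = 216 ≡ 7.
  S_1 = Σ v_i α_i r_i = 4·7·6 + 9·8·8 + 4·9·10 + 8·1·5 + 8·4·5 = 1304 ≡ 6.
  α_i^2 mod 11 = [5, 9, 4, 1, 5].
  S_2 = Σ v_i α_i^2 r_i = 4·5·6 + 9·9·8 + 4·4·10 + 8·1·5 + 8·5·5 = 1168 ≡ 2.
  S = (7, 6, 2) ≠ 0, so r is not a codeword (an error is present).
Step 3: locate the error. For a single error e at position i, S_ℓ = v_i·e·α_i^ℓ, so α_err = S_1/S_0.
  S_0^{−1} = 7^{−1} = 8 (mod 11), so α_err = 6·8 = 48 ≡ 4 = α_5. Error position i = 5.
  Consistency check: S_2/S_1 = 2·2 = 4 ≡ 4 = α_err ✓ (single-error assumption holds).
Step 4: error magnitude e = S_0/v_5 = S_0·∏_{j≠5}(α_5 − α_j) = 7·7 = 49 ≡ 5 (mod 11).
Step 5: correct position 5: c_5 = r_5 − e = 5 − 5 ≡ 0 (mod 11). Hence c = [6, 8, 10, 5, 0].
  Check: interpolating c through the α_i gives m(x) = 3 + 2·x (degree < 2) with m(α_i) = c_i for every i, so c is indeed a codeword.


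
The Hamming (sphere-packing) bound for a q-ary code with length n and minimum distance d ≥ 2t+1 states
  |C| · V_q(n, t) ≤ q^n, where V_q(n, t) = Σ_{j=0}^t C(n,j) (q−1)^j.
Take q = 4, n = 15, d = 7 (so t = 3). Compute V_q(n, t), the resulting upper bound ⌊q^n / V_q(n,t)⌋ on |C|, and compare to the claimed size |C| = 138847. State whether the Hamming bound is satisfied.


V_q(n, t) = 13276, q^n = 1073741824, Hamming bound = 80878, |C| = 138847 > bound (violated).

Step 1: Compute V_q(n, t) = Σ_{j=0}^3 C(n, j) (q−1)^j.
  j = 0: C(15,0)·(3)^0 = 1·1 = 1.
  j = 1: C(15,1)·(3)^1 = 15·3 = 45.
  j = 2: C(15,2)·(3)^2 = 105·9 = 945.
  j = 3: C(15,3)·(3)^3 = 455·27 = 12285.
  V_q(n, t) = 1 + 45 + 945 + 12285 = 13276.
Step 2: q^n = 4^15 = 1073741824.
Step 3: Hamming bound ⌊q^n / V_q(n,t)⌋ = ⌊1073741824/13276⌋ = 80878.
Step 4: Compare |C| = 138847 to 80878: violated.
The claimed |C| lies above the Hamming bound, so no 4-ary code of length 15 with d ≥ 7 can have 138847 codewords.


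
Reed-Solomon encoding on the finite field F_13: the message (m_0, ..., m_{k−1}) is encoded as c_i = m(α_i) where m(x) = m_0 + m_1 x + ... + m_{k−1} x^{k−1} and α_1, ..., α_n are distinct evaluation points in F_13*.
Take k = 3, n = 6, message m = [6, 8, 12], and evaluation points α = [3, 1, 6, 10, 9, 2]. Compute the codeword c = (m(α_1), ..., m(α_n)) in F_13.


c = [8, 0, 5, 12, 10, 5]

Message polynomial: m(x) = 6 + 8·x + 12·x^2 (mod 13).
For each evaluation point α_i, compute m(α_i) mod 13:
  α_1 = 3: Horner steps 12 → 5 → 8, so m(3) = 8.
  α_2 = 1: Horner steps 12 → 7 → 0, so m(1) = 0.
  α_3 = 6: Horner steps 12 → 2 → 5, so m(6) = 5.
  α_4 = 10: Horner steps 12 → 11 → 12, so m(10) = 12.
  α_5 = 9: Horner steps 12 → 12 → 10, so m(9) = 10.
  α_6 = 2: Horner steps 12 → 6 → 5, so m(2) = 5.
Codeword c = [8, 0, 5, 12, 10, 5] ∈ F_13^6.


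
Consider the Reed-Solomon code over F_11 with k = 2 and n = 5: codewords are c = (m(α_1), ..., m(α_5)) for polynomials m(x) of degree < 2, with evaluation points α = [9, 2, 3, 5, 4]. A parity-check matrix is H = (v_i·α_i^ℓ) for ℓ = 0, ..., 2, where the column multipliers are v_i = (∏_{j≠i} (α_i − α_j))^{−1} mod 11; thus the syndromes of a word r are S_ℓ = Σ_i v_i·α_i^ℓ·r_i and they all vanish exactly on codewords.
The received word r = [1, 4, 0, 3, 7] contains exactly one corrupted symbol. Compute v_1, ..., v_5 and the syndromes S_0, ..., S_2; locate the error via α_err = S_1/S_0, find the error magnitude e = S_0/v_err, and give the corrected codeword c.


S = (9, 4, 3), error at position 1, error magnitude e = 3, c = [9, 4, 0, 3, 7].

Step 1: column multipliers v_i = (∏_{j≠i}(α_i − α_j))^{−1} mod 11.
  i = 1 (α = 9): (9−2)(9−3)(9−5)(9−4) = 7·6·4·5 = 840 ≡ 4, so v_1 = 4^{−1} = 3 (mod 11).
  i = 2 (α = 2): (2−9)(2−3)(2−5)(2−4) = (−7)·(−1)·(−3)·(−2) = 42 ≡ 9, so v_2 = 9^{−1} = 5 (mod 11).
  i = 3 (α = 3): (3−9)(3−2)(3−5)(3−4) = (−6)·1·(−2)·(−1) = −12 ≡ 10, so v_3 = 10^{−1} = 10 (mod 11).
  i = 4 (α = 5): (5−9)(5−2)(5−3)(5−4) = (−4)·3·2·1 = −24 ≡ 9, so v_4 = 9^{−1} = 5 (mod 11).
  i = 5 (α = 4): (4−9)(4−2)(4−3)(4−5) = (−5)·2·1·(−1) = 10 ≡ 10, so v_5 = 10^{−1} = 10 (mod 11).
  v = [3, 5, 10, 5, 10].
Step 2: syndromes of r = [1, 4, 0, 3, 7] (all sums mod 11).
  S_0 = Σ v_i r_i = 3·1 + 5·4 + 10·0 + 5·3 + 10·7 = 108 ≡ 9.
  S_1 = Σ v_i α_i r_i = 3·9·1 + 5·2·4 + 10·3·0 + 5·5·3 + 10·4·7 = 422 ≡ 4.
  α_i^2 mod 11 = [4, 4, 9, 3, 5].
  S_2 = Σ v_i α_i^2 r_i = 3·4·1 + 5·4·4 + 10·9·0 + 5·3·3 + 10·5·7 = 487 ≡ 3.
  S = (9, 4, 3) ≠ 0, so r is not a codeword (an error is present).
Step 3: locate the error. For a single error e at position i, S_ℓ = v_i·e·α_i^ℓ, so α_err = S_1/S_0.
  S_0^{−1} = 9^{−1} = 5 (mod 11), so α_err = 4·5 = 20 ≡ 9 = α_1. Error position i = 1.
  Consistency check: S_2/S_1 = 3·3 = 9 ≡ 9 = α_err ✓ (single-error assumption holds).
Step 4: error magnitude e = S_0/v_1 = S_0·∏_{j≠1}(α_1 − α_j) = 9·4 = 36 ≡ 3 (mod 11).
Step 5: correct position 1: c_1 = r_1 − e = 1 − 3 ≡ 9 (mod 11). Hence c = [9, 4, 0, 3, 7].
  Check: interpolating c through the α_i gives m(x) = 1 + 7·x (degree < 2) with m(α_i) = c_i for every i, so c is indeed a codeword.


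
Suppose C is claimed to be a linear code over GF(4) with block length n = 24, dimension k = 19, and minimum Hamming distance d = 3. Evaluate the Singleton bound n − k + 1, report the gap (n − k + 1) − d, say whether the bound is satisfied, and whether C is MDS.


Singleton RHS = n − k + 1 = 6, slack = 3, bound satisfied, not MDS.

Singleton bound: d ≤ n − k + 1.
Here n = 24, k = 19, so n − k + 1 = 6.
Given d = 3, check d ≤ 6: YES.
Slack = (n − k + 1) − d = 3.
The code is NOT MDS (slack = 3 > 0).
Description: the claimed parameters are [24, 19, 3]_4; such a code would be non-MDS.


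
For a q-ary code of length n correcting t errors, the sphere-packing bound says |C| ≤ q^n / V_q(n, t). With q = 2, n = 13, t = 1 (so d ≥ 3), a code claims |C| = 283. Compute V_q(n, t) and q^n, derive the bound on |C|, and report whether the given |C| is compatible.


V_q(n, t) = 14, q^n = 8192, Hamming bound = 585, |C| = 283 ≤ bound (satisfied).

Step 1: Compute V_q(n, t) = Σ_{j=0}^1 C(n, j) (q−1)^j.
  j = 0: C(13,0)·(1)^0 = 1·1 = 1.
  j = 1: C(13,1)·(1)^1 = 13·1 = 13.
  V_q(n, t) = 1 + 13 = 14.
Step 2: q^n = 2^13 = 8192.
Step 3: Hamming bound ⌊q^n / V_q(n,t)⌋ = ⌊8192/14⌋ = 585.
Step 4: Compare |C| = 283 to 585: satisfied.
The claimed |C| lies below the Hamming bound.


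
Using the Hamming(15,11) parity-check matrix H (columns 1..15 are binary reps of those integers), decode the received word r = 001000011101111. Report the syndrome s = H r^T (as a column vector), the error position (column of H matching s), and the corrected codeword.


s = (1, 0, 0, 0)^T, error position = 8, corrected codeword c = 001000001101111

Compute s = H r^T mod 2 one row at a time:
  s_1 = 1 + 1 + 1 + 0 + 1 + 1 + 1 + 1 = 7 ≡ 1 (mod 2).
  s_2 = 0 + 0 + 0 + 0 + 1 + 1 + 1 + 1 = 4 ≡ 0 (mod 2).
  s_3 = 0 + 1 + 0 + 0 + 1 + 0 + 1 + 1 = 4 ≡ 0 (mod 2).
  s_4 = 0 + 1 + 0 + 0 + 1 + 0 + 1 + 1 = 4 ≡ 0 (mod 2).
s = (1, 0, 0, 0)^T — this equals column 8 of H (binary 1000), so error is at position 8.
Correct: flip bit 8 of r = 001000011101111 to get c = 001000001101111.


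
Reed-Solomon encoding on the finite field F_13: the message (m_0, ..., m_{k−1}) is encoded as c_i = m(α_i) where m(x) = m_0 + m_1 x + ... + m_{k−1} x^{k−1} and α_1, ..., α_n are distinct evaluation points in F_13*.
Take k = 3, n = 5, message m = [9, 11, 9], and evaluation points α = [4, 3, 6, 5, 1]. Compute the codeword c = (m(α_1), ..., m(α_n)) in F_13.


c = [2, 6, 9, 3, 3]

Message polynomial: m(x) = 9 + 11·x + 9·x^2 (mod 13).
For each evaluation point α_i, compute m(α_i) mod 13:
  α_1 = 4: Horner steps 9 → 8 → 2, so m(4) = 2.
  α_2 = 3: Horner steps 9 → 12 → 6, so m(3) = 6.
  α_3 = 6: Horner steps 9 → 0 → 9, so m(6) = 9.
  α_4 = 5: Horner steps 9 → 4 → 3, so m(5) = 3.
  α_5 = 1: Horner steps 9 → 7 → 3, so m(1) = 3.
Codeword c = [2, 6, 9, 3, 3] ∈ F_13^5.


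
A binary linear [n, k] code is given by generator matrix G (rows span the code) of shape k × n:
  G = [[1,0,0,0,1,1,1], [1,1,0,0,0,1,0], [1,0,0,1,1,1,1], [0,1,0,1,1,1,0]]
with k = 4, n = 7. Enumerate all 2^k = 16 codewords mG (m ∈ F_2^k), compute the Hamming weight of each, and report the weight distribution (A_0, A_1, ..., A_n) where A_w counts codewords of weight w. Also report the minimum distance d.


Weight distribution: A_0 = 1, A_1 = 1, A_2 = 2, A_3 = 6, A_4 = 5, A_5 = 1. Minimum distance d = 1.

Enumerate all 2^4 = 16 messages m ∈ F_2^4.
For each, compute codeword c = mG in F_2^7, then tally its weight.
  m = 0000 → c = 0000000, weight = 0.
  m = 1000 → c = 1000111, weight = 4.
  m = 0100 → c = 1100010, weight = 3.
  m = 1100 → c = 0100101, weight = 3.
  m = 0010 → c = 1001111, weight = 5.
  m = 1010 → c = 0001000, weight = 1.
  m = 0110 → c = 0101101, weight = 4.
  m = 1110 → c = 1101010, weight = 4.
  m = 0001 → c = 0101110, weight = 4.
  m = 1001 → c = 1101001, weight = 4.
  m = 0101 → c = 1001100, weight = 3.
  m = 1101 → c = 0001011, weight = 3.
  m = 0011 → c = 1100001, weight = 3.
  m = 1011 → c = 0100110, weight = 3.
  m = 0111 → c = 0000011, weight = 2.
  m = 1111 → c = 1000100, weight = 2.
Tally weights:
  weight 0: 1 codewords.
  weight 1: 1 codewords.
  weight 2: 2 codewords.
  weight 3: 6 codewords.
  weight 4: 5 codewords.
  weight 5: 1 codewords.
Minimum distance d = smallest w > 0 with A_w > 0 = 1.
Sanity: Σ A_w = 16 = 2^4 = 16 ✓.


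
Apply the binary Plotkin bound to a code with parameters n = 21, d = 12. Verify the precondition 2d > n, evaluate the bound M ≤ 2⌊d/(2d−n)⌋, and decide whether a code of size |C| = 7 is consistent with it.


Plotkin bound M ≤ 8; given |C| = 7 ≤ bound (satisfied).

Check applicability: 2d = 24, n = 21.
2d − n = 3 > 0, so Plotkin applies.
Compute d/(2d−n) = 12/3 ≈ 4.0000.
⌊d/(2d−n)⌋ = 4.
Plotkin bound: M ≤ 2·4 = 8.
Given |C| = 7, check: satisfied.
This |C| is below the Plotkin bound.


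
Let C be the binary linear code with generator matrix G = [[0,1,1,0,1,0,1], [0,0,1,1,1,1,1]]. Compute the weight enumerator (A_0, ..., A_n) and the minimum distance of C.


Weight distribution: A_0 = 1, A_3 = 1, A_4 = 1, A_5 = 1. Minimum distance d = 3.

Enumerate all 2^2 = 4 messages m ∈ F_2^2.
For each, compute codeword c = mG in F_2^7, then tally its weight.
  m = 00 → c = 0000000, weight = 0.
  m = 10 → c = 0110101, weight = 4.
  m = 01 → c = 0011111, weight = 5.
  m = 11 → c = 0101010, weight = 3.
Tally weights:
  weight 0: 1 codewords.
  weight 3: 1 codewords.
  weight 4: 1 codewords.
  weight 5: 1 codewords.
Minimum distance d = smallest w > 0 with A_w > 0 = 3.
Sanity: Σ A_w = 4 = 2^2 = 4 ✓.


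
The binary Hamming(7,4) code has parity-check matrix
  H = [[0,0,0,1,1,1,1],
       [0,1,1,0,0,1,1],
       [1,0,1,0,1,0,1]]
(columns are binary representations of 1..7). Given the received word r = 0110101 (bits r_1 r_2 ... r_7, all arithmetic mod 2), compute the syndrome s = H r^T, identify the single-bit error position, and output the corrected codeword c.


s = (0, 1, 1)^T, error position = 3, corrected codeword c = 0100101

Compute s = H r^T mod 2 one row at a time:
  s_1 = 0 + 1 + 0 + 1 = 2 ≡ 0 (mod 2).
  s_2 = 1 + 1 + 0 + 1 = 3 ≡ 1 (mod 2).
  s_3 = 0 + 1 + 1 + 1 = 3 ≡ 1 (mod 2).
s = (0, 1, 1)^T — this equals column 3 of H (binary 011), so error is at position 3.
Correct: flip bit 3 of r = 0110101 to get c = 0100101.


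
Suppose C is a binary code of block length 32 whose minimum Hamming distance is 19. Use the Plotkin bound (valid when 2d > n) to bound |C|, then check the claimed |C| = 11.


Plotkin bound M ≤ 6; given |C| = 11 > bound (violated).

Check applicability: 2d = 38, n = 32.
2d − n = 6 > 0, so Plotkin applies.
Compute d/(2d−n) = 19/6 ≈ 3.1667.
⌊d/(2d−n)⌋ = 3.
Plotkin bound: M ≤ 2·3 = 6.
Given |C| = 11, check: VIOLATED.
This |C| is above the Plotkin bound, so no binary code with n = 32, d = 19 and 11 codewords exists.


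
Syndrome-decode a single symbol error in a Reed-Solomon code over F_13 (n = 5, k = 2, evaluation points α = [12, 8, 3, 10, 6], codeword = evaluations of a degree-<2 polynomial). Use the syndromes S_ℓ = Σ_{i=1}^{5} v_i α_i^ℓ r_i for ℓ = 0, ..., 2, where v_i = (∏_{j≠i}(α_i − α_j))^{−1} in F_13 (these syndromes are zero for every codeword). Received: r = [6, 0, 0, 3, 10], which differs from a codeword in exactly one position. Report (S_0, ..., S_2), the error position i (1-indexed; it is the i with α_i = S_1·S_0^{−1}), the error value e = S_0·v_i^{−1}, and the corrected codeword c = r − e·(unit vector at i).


S = (3, 9, 1), error at position 3, error magnitude e = 1, c = [6, 0, 12, 3, 10].

Step 1: column multipliers v_i = (∏_{j≠i}(α_i − α_j))^{−1} mod 13.
  i = 1 (α = 12): (12−8)(12−3)(12−10)(12−6) = 4·9·2·6 = 432 ≡ 3, so v_1 = 3^{−1} = 9 (mod 13).
  i = 2 (α = 8): (8−12)(8−3)(8−10)(8−6) = (−4)·5·(−2)·2 = 80 ≡ 2, so v_2 = 2^{−1} = 7 (mod 13).
  i = 3 (α = 3): (3−12)(3−8)(3−10)(3−6) = (−9)·(−5)·(−7)·(−3) = 945 ≡ 9, so v_3 = 9^{−1} = 3 (mod 13).
  i = 4 (α = 10): (10−12)(10−8)(10−3)(10−6) = (−2)·2·7·4 = −112 ≡ 5, so v_4 = 5^{−1} = 8 (mod 13).
  i = 5 (α = 6): (6−12)(6−8)(6−3)(6−10) = (−6)·(−2)·3·(−4) = −144 ≡ 12, so v_5 = 12^{−1} = 12 (mod 13).
  v = [9, 7, 3, 8, 12].
Step 2: syndromes of r = [6, 0, 0, 3, 10] (all sums mod 13).
  S_0 = Σ v_i r_i = 9·6 + 7·0 + 3·0 + 8·3 + 12·10 = 198 ≡ 3.
  S_1 = Σ v_i α_i r_i = 9·12·6 + 7·8·0 + 3·3·0 + 8·10·3 + 12·6·10 = 1608 ≡ 9.
  α_i^2 mod 13 = [1, 12, 9, 9, 10].
  S_2 = Σ v_i α_i^2 r_i = 9·1·6 + 7·12·0 + 3·9·0 + 8·9·3 + 12·10·10 = 1470 ≡ 1.
  S = (3, 9, 1) ≠ 0, so r is not a codeword (an error is present).
Step 3: locate the error. For a single error e at position i, S_ℓ = v_i·e·α_i^ℓ, so α_err = S_1/S_0.
  S_0^{−1} = 3^{−1} = 9 (mod 13), so α_err = 9·9 = 81 ≡ 3 = α_3. Error position i = 3.
  Consistency check: S_2/S_1 = 1·3 = 3 ≡ 3 = α_err ✓ (single-error assumption holds).
Step 4: error magnitude e = S_0/v_3 = S_0·∏_{j≠3}(α_3 − α_j) = 3·9 = 27 ≡ 1 (mod 13).
Step 5: correct position 3: c_3 = r_3 − e = 0 − 1 ≡ 12 (mod 13). Hence c = [6, 0, 12, 3, 10].
  Check: interpolating c through the α_i gives m(x) = 1 + 8·x (degree < 2) with m(α_i) = c_i for every i, so c is indeed a codeword.


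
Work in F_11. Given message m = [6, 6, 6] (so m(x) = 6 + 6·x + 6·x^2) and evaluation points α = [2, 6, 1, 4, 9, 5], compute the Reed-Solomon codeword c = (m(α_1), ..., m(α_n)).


c = [9, 5, 7, 5, 7, 10]

Message polynomial: m(x) = 6 + 6·x + 6·x^2 (mod 11).
For each evaluation point α_i, compute m(α_i) mod 11:
  α_1 = 2: Horner steps 6 → 7 → 9, so m(2) = 9.
  α_2 = 6: Horner steps 6 → 9 → 5, so m(6) = 5.
  α_3 = 1: Horner steps 6 → 1 → 7, so m(1) = 7.
  α_4 = 4: Horner steps 6 → 8 → 5, so m(4) = 5.
  α_5 = 9: Horner steps 6 → 5 → 7, so m(9) = 7.
  α_6 = 5: Horner steps 6 → 3 → 10, so m(5) = 10.
Codeword c = [9, 5, 7, 5, 7, 10] ∈ F_11^6.
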